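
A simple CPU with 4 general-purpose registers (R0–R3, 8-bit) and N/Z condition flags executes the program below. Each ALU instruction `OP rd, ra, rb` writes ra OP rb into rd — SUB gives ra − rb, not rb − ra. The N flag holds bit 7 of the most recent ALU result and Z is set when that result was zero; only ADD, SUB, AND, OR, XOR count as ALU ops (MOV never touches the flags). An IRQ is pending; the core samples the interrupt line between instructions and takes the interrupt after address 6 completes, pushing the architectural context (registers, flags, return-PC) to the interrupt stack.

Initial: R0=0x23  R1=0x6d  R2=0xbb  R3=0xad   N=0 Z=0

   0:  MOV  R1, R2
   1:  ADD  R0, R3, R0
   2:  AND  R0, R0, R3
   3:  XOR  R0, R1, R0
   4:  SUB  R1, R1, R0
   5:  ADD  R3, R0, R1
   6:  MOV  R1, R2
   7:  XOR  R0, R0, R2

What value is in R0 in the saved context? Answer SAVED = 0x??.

SAVED = 0x3b

after  0: R0=0x23 R1=0xbb R2=0xbb R3=0xad  N=0 Z=0
after  1: R0=0xd0 R1=0xbb R2=0xbb R3=0xad  N=1 Z=0
after  2: R0=0x80 R1=0xbb R2=0xbb R3=0xad  N=1 Z=0
after  3: R0=0x3b R1=0xbb R2=0xbb R3=0xad  N=0 Z=0
after  4: R0=0x3b R1=0x80 R2=0xbb R3=0xad  N=1 Z=0
after  5: R0=0x3b R1=0x80 R2=0xbb R3=0xbb  N=1 Z=0
after  6: R0=0x3b R1=0xbb R2=0xbb R3=0xbb  N=1 Z=0
-- IRQ taken; context saved, return-PC = 7 --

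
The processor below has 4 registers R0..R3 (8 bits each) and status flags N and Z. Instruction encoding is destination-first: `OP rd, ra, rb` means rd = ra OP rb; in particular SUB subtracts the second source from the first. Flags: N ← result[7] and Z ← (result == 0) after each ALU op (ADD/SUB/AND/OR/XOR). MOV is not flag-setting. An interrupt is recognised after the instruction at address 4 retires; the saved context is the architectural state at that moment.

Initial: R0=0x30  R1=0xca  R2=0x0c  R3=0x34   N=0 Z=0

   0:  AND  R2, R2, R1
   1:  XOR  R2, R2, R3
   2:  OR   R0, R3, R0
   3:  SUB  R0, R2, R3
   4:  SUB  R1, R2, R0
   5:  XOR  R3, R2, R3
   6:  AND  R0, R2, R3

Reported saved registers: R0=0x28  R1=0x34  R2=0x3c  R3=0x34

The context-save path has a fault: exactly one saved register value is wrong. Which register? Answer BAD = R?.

after  0: R0=0x30 R1=0xca R2=0x08 R3=0x34  N=0 Z=0
after  1: R0=0x30 R1=0xca R2=0x3c R3=0x34  N=0 Z=0
after  2: R0=0x34 R1=0xca R2=0x3c R3=0x34  N=0 Z=0
after  3: R0=0x08 R1=0xca R2=0x3c R3=0x34  N=0 Z=0
after  4: R0=0x08 R1=0x34 R2=0x3c R3=0x34  N=0 Z=0
-- IRQ taken; context saved, return-PC = 5 --
mismatch: R0: reported 0x28 vs actual 0x08

BAD = R0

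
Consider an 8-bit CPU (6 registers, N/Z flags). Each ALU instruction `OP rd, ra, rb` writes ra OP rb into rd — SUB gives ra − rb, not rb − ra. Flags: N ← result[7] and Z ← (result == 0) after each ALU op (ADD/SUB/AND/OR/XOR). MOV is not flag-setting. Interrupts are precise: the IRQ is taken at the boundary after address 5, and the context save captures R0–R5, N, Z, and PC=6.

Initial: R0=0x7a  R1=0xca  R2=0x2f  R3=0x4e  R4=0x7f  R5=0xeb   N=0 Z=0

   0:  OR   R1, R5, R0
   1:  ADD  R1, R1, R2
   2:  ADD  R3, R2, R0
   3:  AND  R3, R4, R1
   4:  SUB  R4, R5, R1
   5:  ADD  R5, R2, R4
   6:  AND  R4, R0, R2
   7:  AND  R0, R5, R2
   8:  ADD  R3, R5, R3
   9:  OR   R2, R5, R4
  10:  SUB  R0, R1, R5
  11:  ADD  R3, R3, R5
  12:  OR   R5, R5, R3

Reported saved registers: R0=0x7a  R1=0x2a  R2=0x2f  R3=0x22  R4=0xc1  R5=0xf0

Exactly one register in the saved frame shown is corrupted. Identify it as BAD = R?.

after  0: R0=0x7a R1=0xfb R2=0x2f R3=0x4e R4=0x7f R5=0xeb  N=1 Z=0
after  1: R0=0x7a R1=0x2a R2=0x2f R3=0x4e R4=0x7f R5=0xeb  N=0 Z=0
after  2: R0=0x7a R1=0x2a R2=0x2f R3=0xa9 R4=0x7f R5=0xeb  N=1 Z=0
after  3: R0=0x7a R1=0x2a R2=0x2f R3=0x2a R4=0x7f R5=0xeb  N=0 Z=0
after  4: R0=0x7a R1=0x2a R2=0x2f R3=0x2a R4=0xc1 R5=0xeb  N=1 Z=0
after  5: R0=0x7a R1=0x2a R2=0x2f R3=0x2a R4=0xc1 R5=0xf0  N=1 Z=0
-- IRQ taken; context saved, return-PC = 6 --
mismatch: R3: reported 0x22 vs actual 0x2a

BAD = R3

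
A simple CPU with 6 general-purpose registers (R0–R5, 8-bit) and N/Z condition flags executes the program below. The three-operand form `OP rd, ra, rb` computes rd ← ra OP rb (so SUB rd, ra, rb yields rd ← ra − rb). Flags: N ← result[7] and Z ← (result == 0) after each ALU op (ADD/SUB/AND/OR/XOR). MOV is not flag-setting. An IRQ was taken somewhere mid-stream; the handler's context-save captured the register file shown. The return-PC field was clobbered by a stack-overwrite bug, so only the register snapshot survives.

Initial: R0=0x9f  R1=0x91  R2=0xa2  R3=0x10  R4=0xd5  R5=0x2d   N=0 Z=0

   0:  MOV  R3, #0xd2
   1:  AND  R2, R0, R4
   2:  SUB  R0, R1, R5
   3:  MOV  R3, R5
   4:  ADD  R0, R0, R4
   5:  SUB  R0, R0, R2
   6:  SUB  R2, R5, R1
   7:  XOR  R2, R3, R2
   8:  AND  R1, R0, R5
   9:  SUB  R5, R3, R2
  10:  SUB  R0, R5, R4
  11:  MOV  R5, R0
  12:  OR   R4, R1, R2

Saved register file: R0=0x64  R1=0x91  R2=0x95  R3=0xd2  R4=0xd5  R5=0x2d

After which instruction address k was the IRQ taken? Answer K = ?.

K = 2

after  0: R0=0x9f R1=0x91 R2=0xa2 R3=0xd2 R4=0xd5 R5=0x2d  N=0 Z=0
after  1: R0=0x9f R1=0x91 R2=0x95 R3=0xd2 R4=0xd5 R5=0x2d  N=1 Z=0
after  2: R0=0x64 R1=0x91 R2=0x95 R3=0xd2 R4=0xd5 R5=0x2d  N=0 Z=0
-- IRQ taken; context saved, return-PC = 3 --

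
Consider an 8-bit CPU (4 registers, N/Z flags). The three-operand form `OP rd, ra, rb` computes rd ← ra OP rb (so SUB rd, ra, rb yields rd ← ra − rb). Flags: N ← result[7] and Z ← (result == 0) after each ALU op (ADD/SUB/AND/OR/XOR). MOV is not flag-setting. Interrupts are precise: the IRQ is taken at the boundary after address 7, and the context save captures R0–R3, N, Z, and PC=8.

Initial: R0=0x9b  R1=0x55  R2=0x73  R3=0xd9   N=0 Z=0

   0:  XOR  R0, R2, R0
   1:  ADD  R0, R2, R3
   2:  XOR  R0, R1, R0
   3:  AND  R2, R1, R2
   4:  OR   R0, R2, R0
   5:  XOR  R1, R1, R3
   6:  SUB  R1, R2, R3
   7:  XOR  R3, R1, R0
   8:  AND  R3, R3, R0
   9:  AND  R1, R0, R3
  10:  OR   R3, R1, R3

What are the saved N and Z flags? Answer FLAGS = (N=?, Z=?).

FLAGS = (N=0, Z=0)

after  0: R0=0xe8 R1=0x55 R2=0x73 R3=0xd9  N=1 Z=0
after  1: R0=0x4c R1=0x55 R2=0x73 R3=0xd9  N=0 Z=0
after  2: R0=0x19 R1=0x55 R2=0x73 R3=0xd9  N=0 Z=0
after  3: R0=0x19 R1=0x55 R2=0x51 R3=0xd9  N=0 Z=0
after  4: R0=0x59 R1=0x55 R2=0x51 R3=0xd9  N=0 Z=0
after  5: R0=0x59 R1=0x8c R2=0x51 R3=0xd9  N=1 Z=0
after  6: R0=0x59 R1=0x78 R2=0x51 R3=0xd9  N=0 Z=0
after  7: R0=0x59 R1=0x78 R2=0x51 R3=0x21  N=0 Z=0
-- IRQ taken; context saved, return-PC = 8 --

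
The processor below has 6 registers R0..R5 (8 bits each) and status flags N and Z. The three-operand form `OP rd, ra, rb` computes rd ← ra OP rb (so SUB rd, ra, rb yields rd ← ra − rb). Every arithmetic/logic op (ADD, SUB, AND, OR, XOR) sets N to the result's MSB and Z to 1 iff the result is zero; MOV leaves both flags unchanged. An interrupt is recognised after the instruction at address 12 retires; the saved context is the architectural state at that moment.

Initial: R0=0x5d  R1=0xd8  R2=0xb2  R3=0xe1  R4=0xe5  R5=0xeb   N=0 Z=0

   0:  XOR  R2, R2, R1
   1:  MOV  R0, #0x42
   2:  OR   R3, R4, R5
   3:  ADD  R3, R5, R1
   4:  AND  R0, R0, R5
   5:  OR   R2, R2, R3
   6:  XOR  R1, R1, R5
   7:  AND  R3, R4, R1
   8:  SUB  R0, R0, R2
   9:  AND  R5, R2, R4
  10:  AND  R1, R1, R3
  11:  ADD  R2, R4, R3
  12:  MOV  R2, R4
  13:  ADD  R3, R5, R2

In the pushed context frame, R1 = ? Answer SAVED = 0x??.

SAVED = 0x21

after  0: R0=0x5d R1=0xd8 R2=0x6a R3=0xe1 R4=0xe5 R5=0xeb  N=0 Z=0
after  1: R0=0x42 R1=0xd8 R2=0x6a R3=0xe1 R4=0xe5 R5=0xeb  N=0 Z=0
after  2: R0=0x42 R1=0xd8 R2=0x6a R3=0xef R4=0xe5 R5=0xeb  N=1 Z=0
after  3: R0=0x42 R1=0xd8 R2=0x6a R3=0xc3 R4=0xe5 R5=0xeb  N=1 Z=0
after  4: R0=0x42 R1=0xd8 R2=0x6a R3=0xc3 R4=0xe5 R5=0xeb  N=0 Z=0
after  5: R0=0x42 R1=0xd8 R2=0xeb R3=0xc3 R4=0xe5 R5=0xeb  N=1 Z=0
after  6: R0=0x42 R1=0x33 R2=0xeb R3=0xc3 R4=0xe5 R5=0xeb  N=0 Z=0
after  7: R0=0x42 R1=0x33 R2=0xeb R3=0x21 R4=0xe5 R5=0xeb  N=0 Z=0
after  8: R0=0x57 R1=0x33 R2=0xeb R3=0x21 R4=0xe5 R5=0xeb  N=0 Z=0
after  9: R0=0x57 R1=0x33 R2=0xeb R3=0x21 R4=0xe5 R5=0xe1  N=1 Z=0
after 10: R0=0x57 R1=0x21 R2=0xeb R3=0x21 R4=0xe5 R5=0xe1  N=0 Z=0
after 11: R0=0x57 R1=0x21 R2=0x06 R3=0x21 R4=0xe5 R5=0xe1  N=0 Z=0
after 12: R0=0x57 R1=0x21 R2=0xe5 R3=0x21 R4=0xe5 R5=0xe1  N=0 Z=0
-- IRQ taken; context saved, return-PC = 13 --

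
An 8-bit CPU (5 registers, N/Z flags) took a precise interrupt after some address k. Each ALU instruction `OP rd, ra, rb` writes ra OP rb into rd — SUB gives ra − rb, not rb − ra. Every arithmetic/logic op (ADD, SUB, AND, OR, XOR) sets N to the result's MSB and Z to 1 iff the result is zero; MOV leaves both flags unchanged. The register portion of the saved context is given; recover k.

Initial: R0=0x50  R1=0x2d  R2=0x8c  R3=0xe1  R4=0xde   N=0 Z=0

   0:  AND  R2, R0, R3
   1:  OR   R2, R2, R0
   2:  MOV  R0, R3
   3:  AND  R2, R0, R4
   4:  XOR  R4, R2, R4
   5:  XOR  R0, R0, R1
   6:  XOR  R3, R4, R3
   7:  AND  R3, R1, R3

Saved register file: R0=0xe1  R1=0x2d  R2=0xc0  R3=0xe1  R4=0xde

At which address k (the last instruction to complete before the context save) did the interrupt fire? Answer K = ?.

K = 3

after  0: R0=0x50 R1=0x2d R2=0x40 R3=0xe1 R4=0xde  N=0 Z=0
after  1: R0=0x50 R1=0x2d R2=0x50 R3=0xe1 R4=0xde  N=0 Z=0
after  2: R0=0xe1 R1=0x2d R2=0x50 R3=0xe1 R4=0xde  N=0 Z=0
after  3: R0=0xe1 R1=0x2d R2=0xc0 R3=0xe1 R4=0xde  N=1 Z=0
-- IRQ taken; context saved, return-PC = 4 --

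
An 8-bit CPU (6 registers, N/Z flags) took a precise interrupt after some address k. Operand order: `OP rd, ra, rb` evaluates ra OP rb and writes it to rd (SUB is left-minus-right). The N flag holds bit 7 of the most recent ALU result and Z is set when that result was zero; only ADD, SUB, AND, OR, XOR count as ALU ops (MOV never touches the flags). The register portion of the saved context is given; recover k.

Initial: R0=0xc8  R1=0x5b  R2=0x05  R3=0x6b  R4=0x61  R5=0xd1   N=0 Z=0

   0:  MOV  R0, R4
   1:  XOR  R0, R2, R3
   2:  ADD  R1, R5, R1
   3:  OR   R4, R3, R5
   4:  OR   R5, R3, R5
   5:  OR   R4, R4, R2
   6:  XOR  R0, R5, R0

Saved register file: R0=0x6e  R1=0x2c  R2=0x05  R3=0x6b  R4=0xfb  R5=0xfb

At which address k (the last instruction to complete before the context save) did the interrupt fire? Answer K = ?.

K = 4

after  0: R0=0x61 R1=0x5b R2=0x05 R3=0x6b R4=0x61 R5=0xd1  N=0 Z=0
after  1: R0=0x6e R1=0x5b R2=0x05 R3=0x6b R4=0x61 R5=0xd1  N=0 Z=0
after  2: R0=0x6e R1=0x2c R2=0x05 R3=0x6b R4=0x61 R5=0xd1  N=0 Z=0
after  3: R0=0x6e R1=0x2c R2=0x05 R3=0x6b R4=0xfb R5=0xd1  N=1 Z=0
after  4: R0=0x6e R1=0x2c R2=0x05 R3=0x6b R4=0xfb R5=0xfb  N=1 Z=0
-- IRQ taken; context saved, return-PC = 5 --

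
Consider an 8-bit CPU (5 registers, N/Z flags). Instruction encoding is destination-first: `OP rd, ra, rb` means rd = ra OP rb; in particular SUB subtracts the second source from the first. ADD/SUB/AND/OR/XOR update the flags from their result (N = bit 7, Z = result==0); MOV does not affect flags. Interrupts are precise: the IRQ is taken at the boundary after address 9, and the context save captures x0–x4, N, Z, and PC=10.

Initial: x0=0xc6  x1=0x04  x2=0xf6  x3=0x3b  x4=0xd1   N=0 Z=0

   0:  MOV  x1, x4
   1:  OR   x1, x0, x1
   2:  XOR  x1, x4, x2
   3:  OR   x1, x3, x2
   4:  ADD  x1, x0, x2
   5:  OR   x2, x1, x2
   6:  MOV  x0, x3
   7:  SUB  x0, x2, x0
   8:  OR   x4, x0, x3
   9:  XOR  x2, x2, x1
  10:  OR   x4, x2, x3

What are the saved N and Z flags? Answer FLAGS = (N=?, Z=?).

FLAGS = (N=0, Z=0)

after  0: x0=0xc6 x1=0xd1 x2=0xf6 x3=0x3b x4=0xd1  N=0 Z=0
after  1: x0=0xc6 x1=0xd7 x2=0xf6 x3=0x3b x4=0xd1  N=1 Z=0
after  2: x0=0xc6 x1=0x27 x2=0xf6 x3=0x3b x4=0xd1  N=0 Z=0
after  3: x0=0xc6 x1=0xff x2=0xf6 x3=0x3b x4=0xd1  N=1 Z=0
after  4: x0=0xc6 x1=0xbc x2=0xf6 x3=0x3b x4=0xd1  N=1 Z=0
after  5: x0=0xc6 x1=0xbc x2=0xfe x3=0x3b x4=0xd1  N=1 Z=0
after  6: x0=0x3b x1=0xbc x2=0xfe x3=0x3b x4=0xd1  N=1 Z=0
after  7: x0=0xc3 x1=0xbc x2=0xfe x3=0x3b x4=0xd1  N=1 Z=0
after  8: x0=0xc3 x1=0xbc x2=0xfe x3=0x3b x4=0xfb  N=1 Z=0
after  9: x0=0xc3 x1=0xbc x2=0x42 x3=0x3b x4=0xfb  N=0 Z=0
-- IRQ taken; context saved, return-PC = 10 --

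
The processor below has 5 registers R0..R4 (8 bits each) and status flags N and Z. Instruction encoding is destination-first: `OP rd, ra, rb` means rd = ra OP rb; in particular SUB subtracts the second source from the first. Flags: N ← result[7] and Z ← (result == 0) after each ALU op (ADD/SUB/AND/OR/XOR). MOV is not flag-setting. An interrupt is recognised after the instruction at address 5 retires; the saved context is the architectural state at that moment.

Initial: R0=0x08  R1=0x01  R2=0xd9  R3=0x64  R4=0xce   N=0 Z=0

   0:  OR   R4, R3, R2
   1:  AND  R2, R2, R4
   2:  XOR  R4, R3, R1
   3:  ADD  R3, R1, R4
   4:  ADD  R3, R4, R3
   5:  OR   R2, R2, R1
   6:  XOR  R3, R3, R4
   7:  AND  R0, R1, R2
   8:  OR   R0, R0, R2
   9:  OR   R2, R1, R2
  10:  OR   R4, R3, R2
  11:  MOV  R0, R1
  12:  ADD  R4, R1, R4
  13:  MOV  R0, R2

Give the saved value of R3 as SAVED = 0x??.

after  0: R0=0x08 R1=0x01 R2=0xd9 R3=0x64 R4=0xfd  N=1 Z=0
after  1: R0=0x08 R1=0x01 R2=0xd9 R3=0x64 R4=0xfd  N=1 Z=0
after  2: R0=0x08 R1=0x01 R2=0xd9 R3=0x64 R4=0x65  N=0 Z=0
after  3: R0=0x08 R1=0x01 R2=0xd9 R3=0x66 R4=0x65  N=0 Z=0
after  4: R0=0x08 R1=0x01 R2=0xd9 R3=0xcb R4=0x65  N=1 Z=0
after  5: R0=0x08 R1=0x01 R2=0xd9 R3=0xcb R4=0x65  N=1 Z=0
-- IRQ taken; context saved, return-PC = 6 --

SAVED = 0xcb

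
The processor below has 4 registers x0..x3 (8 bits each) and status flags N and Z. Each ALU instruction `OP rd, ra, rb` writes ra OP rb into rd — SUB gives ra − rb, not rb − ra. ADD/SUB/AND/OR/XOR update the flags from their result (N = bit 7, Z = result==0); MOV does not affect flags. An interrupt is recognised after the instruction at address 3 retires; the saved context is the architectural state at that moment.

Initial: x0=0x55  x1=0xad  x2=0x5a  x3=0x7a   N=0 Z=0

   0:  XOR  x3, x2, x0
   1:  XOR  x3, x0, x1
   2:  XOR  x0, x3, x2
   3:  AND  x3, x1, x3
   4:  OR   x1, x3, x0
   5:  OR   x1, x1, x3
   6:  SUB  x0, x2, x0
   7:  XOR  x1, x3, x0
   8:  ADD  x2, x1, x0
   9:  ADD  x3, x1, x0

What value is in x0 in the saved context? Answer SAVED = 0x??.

SAVED = 0xa2

after  0: x0=0x55 x1=0xad x2=0x5a x3=0x0f  N=0 Z=0
after  1: x0=0x55 x1=0xad x2=0x5a x3=0xf8  N=1 Z=0
after  2: x0=0xa2 x1=0xad x2=0x5a x3=0xf8  N=1 Z=0
after  3: x0=0xa2 x1=0xad x2=0x5a x3=0xa8  N=1 Z=0
-- IRQ taken; context saved, return-PC = 4 --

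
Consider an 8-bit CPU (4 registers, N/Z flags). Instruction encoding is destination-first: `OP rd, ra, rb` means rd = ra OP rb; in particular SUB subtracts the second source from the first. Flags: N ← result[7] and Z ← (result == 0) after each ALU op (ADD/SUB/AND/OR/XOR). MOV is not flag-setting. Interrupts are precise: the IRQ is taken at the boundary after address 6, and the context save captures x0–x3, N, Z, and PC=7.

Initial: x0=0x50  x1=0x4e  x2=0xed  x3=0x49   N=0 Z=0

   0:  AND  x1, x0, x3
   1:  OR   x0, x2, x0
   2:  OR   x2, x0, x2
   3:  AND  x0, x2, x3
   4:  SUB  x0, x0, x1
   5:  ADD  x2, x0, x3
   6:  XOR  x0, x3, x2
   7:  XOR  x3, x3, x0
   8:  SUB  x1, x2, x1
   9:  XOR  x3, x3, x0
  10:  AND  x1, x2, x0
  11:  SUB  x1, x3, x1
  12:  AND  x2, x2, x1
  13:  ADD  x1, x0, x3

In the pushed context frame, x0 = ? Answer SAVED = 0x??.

after  0: x0=0x50 x1=0x40 x2=0xed x3=0x49  N=0 Z=0
after  1: x0=0xfd x1=0x40 x2=0xed x3=0x49  N=1 Z=0
after  2: x0=0xfd x1=0x40 x2=0xfd x3=0x49  N=1 Z=0
after  3: x0=0x49 x1=0x40 x2=0xfd x3=0x49  N=0 Z=0
after  4: x0=0x09 x1=0x40 x2=0xfd x3=0x49  N=0 Z=0
after  5: x0=0x09 x1=0x40 x2=0x52 x3=0x49  N=0 Z=0
after  6: x0=0x1b x1=0x40 x2=0x52 x3=0x49  N=0 Z=0
-- IRQ taken; context saved, return-PC = 7 --

SAVED = 0x1b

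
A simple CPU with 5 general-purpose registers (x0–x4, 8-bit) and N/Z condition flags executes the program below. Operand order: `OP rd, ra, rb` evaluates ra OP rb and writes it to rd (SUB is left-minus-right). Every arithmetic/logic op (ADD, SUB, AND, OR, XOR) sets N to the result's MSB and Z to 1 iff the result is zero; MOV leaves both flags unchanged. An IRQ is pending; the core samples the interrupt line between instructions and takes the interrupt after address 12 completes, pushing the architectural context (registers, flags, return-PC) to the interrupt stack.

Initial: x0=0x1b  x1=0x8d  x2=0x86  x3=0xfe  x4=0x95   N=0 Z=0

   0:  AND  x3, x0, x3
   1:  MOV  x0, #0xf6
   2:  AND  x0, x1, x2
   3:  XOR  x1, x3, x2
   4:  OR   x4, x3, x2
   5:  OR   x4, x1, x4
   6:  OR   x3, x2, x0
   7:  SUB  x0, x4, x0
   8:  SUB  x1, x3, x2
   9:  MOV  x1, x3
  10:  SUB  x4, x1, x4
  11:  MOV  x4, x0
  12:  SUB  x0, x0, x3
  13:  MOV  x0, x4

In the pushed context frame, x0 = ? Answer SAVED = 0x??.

after  0: x0=0x1b x1=0x8d x2=0x86 x3=0x1a x4=0x95  N=0 Z=0
after  1: x0=0xf6 x1=0x8d x2=0x86 x3=0x1a x4=0x95  N=0 Z=0
after  2: x0=0x84 x1=0x8d x2=0x86 x3=0x1a x4=0x95  N=1 Z=0
after  3: x0=0x84 x1=0x9c x2=0x86 x3=0x1a x4=0x95  N=1 Z=0
after  4: x0=0x84 x1=0x9c x2=0x86 x3=0x1a x4=0x9e  N=1 Z=0
after  5: x0=0x84 x1=0x9c x2=0x86 x3=0x1a x4=0x9e  N=1 Z=0
after  6: x0=0x84 x1=0x9c x2=0x86 x3=0x86 x4=0x9e  N=1 Z=0
after  7: x0=0x1a x1=0x9c x2=0x86 x3=0x86 x4=0x9e  N=0 Z=0
after  8: x0=0x1a x1=0x00 x2=0x86 x3=0x86 x4=0x9e  N=0 Z=1
after  9: x0=0x1a x1=0x86 x2=0x86 x3=0x86 x4=0x9e  N=0 Z=1
after 10: x0=0x1a x1=0x86 x2=0x86 x3=0x86 x4=0xe8  N=1 Z=0
after 11: x0=0x1a x1=0x86 x2=0x86 x3=0x86 x4=0x1a  N=1 Z=0
after 12: x0=0x94 x1=0x86 x2=0x86 x3=0x86 x4=0x1a  N=1 Z=0
-- IRQ taken; context saved, return-PC = 13 --

SAVED = 0x94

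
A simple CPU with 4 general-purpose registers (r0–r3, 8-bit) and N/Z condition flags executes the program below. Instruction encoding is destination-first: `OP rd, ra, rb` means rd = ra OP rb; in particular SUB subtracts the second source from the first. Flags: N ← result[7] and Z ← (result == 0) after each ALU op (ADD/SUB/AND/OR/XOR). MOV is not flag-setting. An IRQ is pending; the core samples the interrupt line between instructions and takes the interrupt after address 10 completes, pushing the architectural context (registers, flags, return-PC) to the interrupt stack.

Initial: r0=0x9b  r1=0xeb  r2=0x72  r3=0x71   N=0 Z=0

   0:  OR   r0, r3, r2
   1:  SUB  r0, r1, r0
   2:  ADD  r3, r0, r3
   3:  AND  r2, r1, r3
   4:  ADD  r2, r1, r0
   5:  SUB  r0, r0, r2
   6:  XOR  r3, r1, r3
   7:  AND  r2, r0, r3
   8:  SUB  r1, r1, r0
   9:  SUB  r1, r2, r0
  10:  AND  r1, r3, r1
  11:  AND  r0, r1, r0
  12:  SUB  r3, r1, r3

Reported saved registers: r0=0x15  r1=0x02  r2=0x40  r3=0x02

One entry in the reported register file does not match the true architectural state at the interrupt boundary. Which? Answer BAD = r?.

after  0: r0=0x73 r1=0xeb r2=0x72 r3=0x71  N=0 Z=0
after  1: r0=0x78 r1=0xeb r2=0x72 r3=0x71  N=0 Z=0
after  2: r0=0x78 r1=0xeb r2=0x72 r3=0xe9  N=1 Z=0
after  3: r0=0x78 r1=0xeb r2=0xe9 r3=0xe9  N=1 Z=0
after  4: r0=0x78 r1=0xeb r2=0x63 r3=0xe9  N=0 Z=0
after  5: r0=0x15 r1=0xeb r2=0x63 r3=0xe9  N=0 Z=0
after  6: r0=0x15 r1=0xeb r2=0x63 r3=0x02  N=0 Z=0
after  7: r0=0x15 r1=0xeb r2=0x00 r3=0x02  N=0 Z=1
after  8: r0=0x15 r1=0xd6 r2=0x00 r3=0x02  N=1 Z=0
after  9: r0=0x15 r1=0xeb r2=0x00 r3=0x02  N=1 Z=0
after 10: r0=0x15 r1=0x02 r2=0x00 r3=0x02  N=0 Z=0
-- IRQ taken; context saved, return-PC = 11 --
mismatch: r2: reported 0x40 vs actual 0x00

BAD = r2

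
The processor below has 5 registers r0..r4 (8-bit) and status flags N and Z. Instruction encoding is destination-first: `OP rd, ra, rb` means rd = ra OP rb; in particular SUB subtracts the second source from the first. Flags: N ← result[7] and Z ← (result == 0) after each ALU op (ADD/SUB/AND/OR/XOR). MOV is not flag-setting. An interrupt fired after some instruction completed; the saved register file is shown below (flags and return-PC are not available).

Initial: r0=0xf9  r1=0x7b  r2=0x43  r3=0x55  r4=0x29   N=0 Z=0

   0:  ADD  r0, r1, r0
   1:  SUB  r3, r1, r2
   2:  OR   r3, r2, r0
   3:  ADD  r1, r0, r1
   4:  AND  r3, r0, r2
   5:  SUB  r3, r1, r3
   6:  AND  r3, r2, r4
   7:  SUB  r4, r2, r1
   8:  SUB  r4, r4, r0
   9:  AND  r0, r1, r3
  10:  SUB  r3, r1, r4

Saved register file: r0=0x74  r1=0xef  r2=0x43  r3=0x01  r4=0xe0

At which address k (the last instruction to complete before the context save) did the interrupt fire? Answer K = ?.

K = 8

after  0: r0=0x74 r1=0x7b r2=0x43 r3=0x55 r4=0x29  N=0 Z=0
after  1: r0=0x74 r1=0x7b r2=0x43 r3=0x38 r4=0x29  N=0 Z=0
after  2: r0=0x74 r1=0x7b r2=0x43 r3=0x77 r4=0x29  N=0 Z=0
after  3: r0=0x74 r1=0xef r2=0x43 r3=0x77 r4=0x29  N=1 Z=0
after  4: r0=0x74 r1=0xef r2=0x43 r3=0x40 r4=0x29  N=0 Z=0
after  5: r0=0x74 r1=0xef r2=0x43 r3=0xaf r4=0x29  N=1 Z=0
after  6: r0=0x74 r1=0xef r2=0x43 r3=0x01 r4=0x29  N=0 Z=0
after  7: r0=0x74 r1=0xef r2=0x43 r3=0x01 r4=0x54  N=0 Z=0
after  8: r0=0x74 r1=0xef r2=0x43 r3=0x01 r4=0xe0  N=1 Z=0
-- IRQ taken; context saved, return-PC = 9 --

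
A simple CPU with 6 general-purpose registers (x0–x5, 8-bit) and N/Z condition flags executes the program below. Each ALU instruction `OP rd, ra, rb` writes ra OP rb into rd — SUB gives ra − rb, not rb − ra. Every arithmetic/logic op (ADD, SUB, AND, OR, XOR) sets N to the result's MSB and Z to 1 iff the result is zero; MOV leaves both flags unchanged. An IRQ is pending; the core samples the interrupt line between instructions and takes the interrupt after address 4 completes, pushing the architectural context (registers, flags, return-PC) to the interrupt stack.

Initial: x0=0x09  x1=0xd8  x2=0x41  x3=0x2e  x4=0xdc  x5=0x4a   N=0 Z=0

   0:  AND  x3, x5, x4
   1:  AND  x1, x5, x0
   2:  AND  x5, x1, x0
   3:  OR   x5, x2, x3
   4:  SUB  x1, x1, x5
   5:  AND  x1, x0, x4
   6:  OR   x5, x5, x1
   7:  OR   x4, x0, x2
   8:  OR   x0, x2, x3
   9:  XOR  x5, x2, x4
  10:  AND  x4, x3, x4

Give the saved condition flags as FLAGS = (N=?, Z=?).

FLAGS = (N=1, Z=0)

after  0: x0=0x09 x1=0xd8 x2=0x41 x3=0x48 x4=0xdc x5=0x4a  N=0 Z=0
after  1: x0=0x09 x1=0x08 x2=0x41 x3=0x48 x4=0xdc x5=0x4a  N=0 Z=0
after  2: x0=0x09 x1=0x08 x2=0x41 x3=0x48 x4=0xdc x5=0x08  N=0 Z=0
after  3: x0=0x09 x1=0x08 x2=0x41 x3=0x48 x4=0xdc x5=0x49  N=0 Z=0
after  4: x0=0x09 x1=0xbf x2=0x41 x3=0x48 x4=0xdc x5=0x49  N=1 Z=0
-- IRQ taken; context saved, return-PC = 5 --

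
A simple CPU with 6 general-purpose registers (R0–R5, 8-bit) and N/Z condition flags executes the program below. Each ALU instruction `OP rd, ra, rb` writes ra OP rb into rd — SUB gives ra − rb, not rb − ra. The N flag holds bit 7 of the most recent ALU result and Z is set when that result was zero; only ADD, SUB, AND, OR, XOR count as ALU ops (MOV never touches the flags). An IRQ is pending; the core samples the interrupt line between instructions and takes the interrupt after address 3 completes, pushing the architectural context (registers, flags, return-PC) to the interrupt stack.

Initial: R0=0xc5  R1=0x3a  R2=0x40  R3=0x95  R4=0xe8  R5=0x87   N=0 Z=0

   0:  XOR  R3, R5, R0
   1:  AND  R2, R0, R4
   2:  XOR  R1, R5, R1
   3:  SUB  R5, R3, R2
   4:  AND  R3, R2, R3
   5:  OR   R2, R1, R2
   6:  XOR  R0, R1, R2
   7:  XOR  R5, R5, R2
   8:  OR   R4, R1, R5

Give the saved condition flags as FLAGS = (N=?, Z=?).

FLAGS = (N=1, Z=0)

after  0: R0=0xc5 R1=0x3a R2=0x40 R3=0x42 R4=0xe8 R5=0x87  N=0 Z=0
after  1: R0=0xc5 R1=0x3a R2=0xc0 R3=0x42 R4=0xe8 R5=0x87  N=1 Z=0
after  2: R0=0xc5 R1=0xbd R2=0xc0 R3=0x42 R4=0xe8 R5=0x87  N=1 Z=0
after  3: R0=0xc5 R1=0xbd R2=0xc0 R3=0x42 R4=0xe8 R5=0x82  N=1 Z=0
-- IRQ taken; context saved, return-PC = 4 --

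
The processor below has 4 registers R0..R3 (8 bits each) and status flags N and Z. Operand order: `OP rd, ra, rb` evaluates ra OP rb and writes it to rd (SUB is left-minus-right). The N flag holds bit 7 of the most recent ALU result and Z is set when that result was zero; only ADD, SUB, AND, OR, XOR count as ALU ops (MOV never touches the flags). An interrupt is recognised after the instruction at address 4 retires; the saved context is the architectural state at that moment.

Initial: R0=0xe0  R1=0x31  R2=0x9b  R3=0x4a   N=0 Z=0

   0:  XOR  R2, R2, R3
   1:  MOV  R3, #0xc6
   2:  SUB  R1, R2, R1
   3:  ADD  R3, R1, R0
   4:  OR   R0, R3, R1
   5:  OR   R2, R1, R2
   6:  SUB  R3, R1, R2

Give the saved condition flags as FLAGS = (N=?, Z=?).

FLAGS = (N=1, Z=0)

after  0: R0=0xe0 R1=0x31 R2=0xd1 R3=0x4a  N=1 Z=0
after  1: R0=0xe0 R1=0x31 R2=0xd1 R3=0xc6  N=1 Z=0
after  2: R0=0xe0 R1=0xa0 R2=0xd1 R3=0xc6  N=1 Z=0
after  3: R0=0xe0 R1=0xa0 R2=0xd1 R3=0x80  N=1 Z=0
after  4: R0=0xa0 R1=0xa0 R2=0xd1 R3=0x80  N=1 Z=0
-- IRQ taken; context saved, return-PC = 5 --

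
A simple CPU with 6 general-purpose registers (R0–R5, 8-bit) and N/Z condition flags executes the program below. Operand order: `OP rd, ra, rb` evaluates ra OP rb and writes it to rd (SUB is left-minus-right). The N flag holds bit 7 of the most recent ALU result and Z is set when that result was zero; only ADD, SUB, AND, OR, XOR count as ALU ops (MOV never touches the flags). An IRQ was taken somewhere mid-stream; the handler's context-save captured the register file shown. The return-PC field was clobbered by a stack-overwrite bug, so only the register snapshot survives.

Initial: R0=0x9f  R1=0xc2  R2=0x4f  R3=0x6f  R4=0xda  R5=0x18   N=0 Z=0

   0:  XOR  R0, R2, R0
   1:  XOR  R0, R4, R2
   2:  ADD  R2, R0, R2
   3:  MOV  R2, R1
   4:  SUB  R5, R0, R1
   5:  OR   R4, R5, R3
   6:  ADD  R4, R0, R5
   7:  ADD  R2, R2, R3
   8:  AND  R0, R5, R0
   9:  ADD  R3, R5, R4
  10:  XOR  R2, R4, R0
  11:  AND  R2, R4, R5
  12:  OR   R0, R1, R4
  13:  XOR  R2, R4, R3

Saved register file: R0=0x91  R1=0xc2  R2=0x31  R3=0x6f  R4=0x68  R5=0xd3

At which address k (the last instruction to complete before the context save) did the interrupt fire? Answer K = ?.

K = 8

after  0: R0=0xd0 R1=0xc2 R2=0x4f R3=0x6f R4=0xda R5=0x18  N=1 Z=0
after  1: R0=0x95 R1=0xc2 R2=0x4f R3=0x6f R4=0xda R5=0x18  N=1 Z=0
after  2: R0=0x95 R1=0xc2 R2=0xe4 R3=0x6f R4=0xda R5=0x18  N=1 Z=0
after  3: R0=0x95 R1=0xc2 R2=0xc2 R3=0x6f R4=0xda R5=0x18  N=1 Z=0
after  4: R0=0x95 R1=0xc2 R2=0xc2 R3=0x6f R4=0xda R5=0xd3  N=1 Z=0
after  5: R0=0x95 R1=0xc2 R2=0xc2 R3=0x6f R4=0xff R5=0xd3  N=1 Z=0
after  6: R0=0x95 R1=0xc2 R2=0xc2 R3=0x6f R4=0x68 R5=0xd3  N=0 Z=0
after  7: R0=0x95 R1=0xc2 R2=0x31 R3=0x6f R4=0x68 R5=0xd3  N=0 Z=0
after  8: R0=0x91 R1=0xc2 R2=0x31 R3=0x6f R4=0x68 R5=0xd3  N=1 Z=0
-- IRQ taken; context saved, return-PC = 9 --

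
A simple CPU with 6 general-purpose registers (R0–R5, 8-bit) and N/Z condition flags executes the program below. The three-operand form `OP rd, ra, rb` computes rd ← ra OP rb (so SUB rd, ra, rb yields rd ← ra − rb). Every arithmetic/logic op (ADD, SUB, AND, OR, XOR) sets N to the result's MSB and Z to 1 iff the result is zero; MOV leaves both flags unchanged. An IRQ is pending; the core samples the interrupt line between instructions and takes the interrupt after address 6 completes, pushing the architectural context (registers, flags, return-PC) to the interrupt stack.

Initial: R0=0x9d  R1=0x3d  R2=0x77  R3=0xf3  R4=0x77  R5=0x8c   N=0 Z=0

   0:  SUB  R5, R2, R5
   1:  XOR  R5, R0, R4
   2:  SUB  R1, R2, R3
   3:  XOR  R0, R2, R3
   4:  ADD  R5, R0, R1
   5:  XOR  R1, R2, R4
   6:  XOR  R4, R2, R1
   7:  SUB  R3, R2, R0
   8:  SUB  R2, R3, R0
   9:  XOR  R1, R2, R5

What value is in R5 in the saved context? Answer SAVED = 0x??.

SAVED = 0x08

after  0: R0=0x9d R1=0x3d R2=0x77 R3=0xf3 R4=0x77 R5=0xeb  N=1 Z=0
after  1: R0=0x9d R1=0x3d R2=0x77 R3=0xf3 R4=0x77 R5=0xea  N=1 Z=0
after  2: R0=0x9d R1=0x84 R2=0x77 R3=0xf3 R4=0x77 R5=0xea  N=1 Z=0
after  3: R0=0x84 R1=0x84 R2=0x77 R3=0xf3 R4=0x77 R5=0xea  N=1 Z=0
after  4: R0=0x84 R1=0x84 R2=0x77 R3=0xf3 R4=0x77 R5=0x08  N=0 Z=0
after  5: R0=0x84 R1=0x00 R2=0x77 R3=0xf3 R4=0x77 R5=0x08  N=0 Z=1
after  6: R0=0x84 R1=0x00 R2=0x77 R3=0xf3 R4=0x77 R5=0x08  N=0 Z=0
-- IRQ taken; context saved, return-PC = 7 --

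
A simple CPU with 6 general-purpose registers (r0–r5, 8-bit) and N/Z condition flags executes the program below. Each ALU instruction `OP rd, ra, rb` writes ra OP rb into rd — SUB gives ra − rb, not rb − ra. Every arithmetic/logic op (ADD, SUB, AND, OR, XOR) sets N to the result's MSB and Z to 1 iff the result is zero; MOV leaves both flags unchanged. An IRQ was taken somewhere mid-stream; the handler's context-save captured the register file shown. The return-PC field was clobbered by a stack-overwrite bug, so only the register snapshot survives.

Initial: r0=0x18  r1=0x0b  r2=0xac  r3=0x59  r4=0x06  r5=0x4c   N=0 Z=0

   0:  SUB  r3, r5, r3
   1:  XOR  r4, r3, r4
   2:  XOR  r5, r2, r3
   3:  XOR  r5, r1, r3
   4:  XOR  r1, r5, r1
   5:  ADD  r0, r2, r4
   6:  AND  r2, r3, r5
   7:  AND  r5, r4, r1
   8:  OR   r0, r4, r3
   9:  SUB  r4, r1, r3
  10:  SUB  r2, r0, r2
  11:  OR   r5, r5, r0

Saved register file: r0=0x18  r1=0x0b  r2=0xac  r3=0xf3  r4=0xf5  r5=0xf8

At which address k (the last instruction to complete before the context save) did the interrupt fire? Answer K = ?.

K = 3

after  0: r0=0x18 r1=0x0b r2=0xac r3=0xf3 r4=0x06 r5=0x4c  N=1 Z=0
after  1: r0=0x18 r1=0x0b r2=0xac r3=0xf3 r4=0xf5 r5=0x4c  N=1 Z=0
after  2: r0=0x18 r1=0x0b r2=0xac r3=0xf3 r4=0xf5 r5=0x5f  N=0 Z=0
after  3: r0=0x18 r1=0x0b r2=0xac r3=0xf3 r4=0xf5 r5=0xf8  N=1 Z=0
-- IRQ taken; context saved, return-PC = 4 --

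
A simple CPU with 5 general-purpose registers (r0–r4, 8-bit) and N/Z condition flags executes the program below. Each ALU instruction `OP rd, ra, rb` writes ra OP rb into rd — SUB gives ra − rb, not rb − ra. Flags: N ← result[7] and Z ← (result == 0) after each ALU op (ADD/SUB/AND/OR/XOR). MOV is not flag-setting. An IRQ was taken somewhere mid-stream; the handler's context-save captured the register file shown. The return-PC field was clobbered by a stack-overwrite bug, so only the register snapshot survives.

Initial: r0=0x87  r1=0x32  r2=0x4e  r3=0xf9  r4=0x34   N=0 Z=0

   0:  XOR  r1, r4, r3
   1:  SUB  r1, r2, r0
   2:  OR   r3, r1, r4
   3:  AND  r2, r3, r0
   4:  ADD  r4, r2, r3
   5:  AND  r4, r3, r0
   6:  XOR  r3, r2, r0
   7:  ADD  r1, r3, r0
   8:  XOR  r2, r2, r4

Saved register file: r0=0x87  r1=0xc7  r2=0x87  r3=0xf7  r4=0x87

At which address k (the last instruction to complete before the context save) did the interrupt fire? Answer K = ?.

K = 5

after  0: r0=0x87 r1=0xcd r2=0x4e r3=0xf9 r4=0x34  N=1 Z=0
after  1: r0=0x87 r1=0xc7 r2=0x4e r3=0xf9 r4=0x34  N=1 Z=0
after  2: r0=0x87 r1=0xc7 r2=0x4e r3=0xf7 r4=0x34  N=1 Z=0
after  3: r0=0x87 r1=0xc7 r2=0x87 r3=0xf7 r4=0x34  N=1 Z=0
after  4: r0=0x87 r1=0xc7 r2=0x87 r3=0xf7 r4=0x7e  N=0 Z=0
after  5: r0=0x87 r1=0xc7 r2=0x87 r3=0xf7 r4=0x87  N=1 Z=0
-- IRQ taken; context saved, return-PC = 6 --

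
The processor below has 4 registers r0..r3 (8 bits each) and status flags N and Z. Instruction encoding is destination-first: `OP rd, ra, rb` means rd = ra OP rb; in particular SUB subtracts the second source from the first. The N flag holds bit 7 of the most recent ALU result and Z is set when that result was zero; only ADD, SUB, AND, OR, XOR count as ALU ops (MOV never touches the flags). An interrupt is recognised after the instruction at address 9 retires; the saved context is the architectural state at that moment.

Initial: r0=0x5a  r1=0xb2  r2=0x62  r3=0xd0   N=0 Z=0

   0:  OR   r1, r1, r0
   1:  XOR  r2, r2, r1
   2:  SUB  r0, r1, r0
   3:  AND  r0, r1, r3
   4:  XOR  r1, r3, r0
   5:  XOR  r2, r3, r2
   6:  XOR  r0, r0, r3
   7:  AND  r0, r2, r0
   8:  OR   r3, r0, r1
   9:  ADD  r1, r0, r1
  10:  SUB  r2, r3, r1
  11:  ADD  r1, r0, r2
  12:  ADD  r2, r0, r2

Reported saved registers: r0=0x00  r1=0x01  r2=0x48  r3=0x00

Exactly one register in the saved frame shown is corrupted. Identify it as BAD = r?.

BAD = r1

after  0: r0=0x5a r1=0xfa r2=0x62 r3=0xd0  N=1 Z=0
after  1: r0=0x5a r1=0xfa r2=0x98 r3=0xd0  N=1 Z=0
after  2: r0=0xa0 r1=0xfa r2=0x98 r3=0xd0  N=1 Z=0
after  3: r0=0xd0 r1=0xfa r2=0x98 r3=0xd0  N=1 Z=0
after  4: r0=0xd0 r1=0x00 r2=0x98 r3=0xd0  N=0 Z=1
after  5: r0=0xd0 r1=0x00 r2=0x48 r3=0xd0  N=0 Z=0
after  6: r0=0x00 r1=0x00 r2=0x48 r3=0xd0  N=0 Z=1
after  7: r0=0x00 r1=0x00 r2=0x48 r3=0xd0  N=0 Z=1
after  8: r0=0x00 r1=0x00 r2=0x48 r3=0x00  N=0 Z=1
after  9: r0=0x00 r1=0x00 r2=0x48 r3=0x00  N=0 Z=1
-- IRQ taken; context saved, return-PC = 10 --
mismatch: r1: reported 0x01 vs actual 0x00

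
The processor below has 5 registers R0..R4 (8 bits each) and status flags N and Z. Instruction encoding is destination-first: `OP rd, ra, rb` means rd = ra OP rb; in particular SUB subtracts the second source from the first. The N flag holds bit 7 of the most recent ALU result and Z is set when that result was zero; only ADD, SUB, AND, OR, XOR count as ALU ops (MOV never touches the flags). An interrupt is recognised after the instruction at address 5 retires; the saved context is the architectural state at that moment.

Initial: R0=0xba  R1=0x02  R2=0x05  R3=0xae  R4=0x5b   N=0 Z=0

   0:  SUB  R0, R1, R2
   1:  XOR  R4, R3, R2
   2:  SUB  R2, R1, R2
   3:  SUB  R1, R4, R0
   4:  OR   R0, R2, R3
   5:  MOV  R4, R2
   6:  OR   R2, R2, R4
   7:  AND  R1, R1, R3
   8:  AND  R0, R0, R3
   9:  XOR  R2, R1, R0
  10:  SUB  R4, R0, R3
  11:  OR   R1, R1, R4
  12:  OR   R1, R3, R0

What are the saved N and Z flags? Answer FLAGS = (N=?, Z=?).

FLAGS = (N=1, Z=0)

after  0: R0=0xfd R1=0x02 R2=0x05 R3=0xae R4=0x5b  N=1 Z=0
after  1: R0=0xfd R1=0x02 R2=0x05 R3=0xae R4=0xab  N=1 Z=0
after  2: R0=0xfd R1=0x02 R2=0xfd R3=0xae R4=0xab  N=1 Z=0
after  3: R0=0xfd R1=0xae R2=0xfd R3=0xae R4=0xab  N=1 Z=0
after  4: R0=0xff R1=0xae R2=0xfd R3=0xae R4=0xab  N=1 Z=0
after  5: R0=0xff R1=0xae R2=0xfd R3=0xae R4=0xfd  N=1 Z=0
-- IRQ taken; context saved, return-PC = 6 --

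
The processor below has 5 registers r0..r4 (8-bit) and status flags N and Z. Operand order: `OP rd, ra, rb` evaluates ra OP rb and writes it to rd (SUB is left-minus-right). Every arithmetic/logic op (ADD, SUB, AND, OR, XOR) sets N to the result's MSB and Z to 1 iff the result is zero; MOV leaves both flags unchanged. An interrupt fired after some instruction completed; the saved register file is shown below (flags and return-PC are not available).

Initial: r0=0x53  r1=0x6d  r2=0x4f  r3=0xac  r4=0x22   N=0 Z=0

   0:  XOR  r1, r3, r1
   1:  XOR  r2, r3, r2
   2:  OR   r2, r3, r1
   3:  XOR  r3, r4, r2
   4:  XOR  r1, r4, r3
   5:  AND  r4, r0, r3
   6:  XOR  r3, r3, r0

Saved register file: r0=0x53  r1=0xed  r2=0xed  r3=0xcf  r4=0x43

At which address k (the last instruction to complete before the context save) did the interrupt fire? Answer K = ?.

K = 5

after  0: r0=0x53 r1=0xc1 r2=0x4f r3=0xac r4=0x22  N=1 Z=0
after  1: r0=0x53 r1=0xc1 r2=0xe3 r3=0xac r4=0x22  N=1 Z=0
after  2: r0=0x53 r1=0xc1 r2=0xed r3=0xac r4=0x22  N=1 Z=0
after  3: r0=0x53 r1=0xc1 r2=0xed r3=0xcf r4=0x22  N=1 Z=0
after  4: r0=0x53 r1=0xed r2=0xed r3=0xcf r4=0x22  N=1 Z=0
after  5: r0=0x53 r1=0xed r2=0xed r3=0xcf r4=0x43  N=0 Z=0
-- IRQ taken; context saved, return-PC = 6 --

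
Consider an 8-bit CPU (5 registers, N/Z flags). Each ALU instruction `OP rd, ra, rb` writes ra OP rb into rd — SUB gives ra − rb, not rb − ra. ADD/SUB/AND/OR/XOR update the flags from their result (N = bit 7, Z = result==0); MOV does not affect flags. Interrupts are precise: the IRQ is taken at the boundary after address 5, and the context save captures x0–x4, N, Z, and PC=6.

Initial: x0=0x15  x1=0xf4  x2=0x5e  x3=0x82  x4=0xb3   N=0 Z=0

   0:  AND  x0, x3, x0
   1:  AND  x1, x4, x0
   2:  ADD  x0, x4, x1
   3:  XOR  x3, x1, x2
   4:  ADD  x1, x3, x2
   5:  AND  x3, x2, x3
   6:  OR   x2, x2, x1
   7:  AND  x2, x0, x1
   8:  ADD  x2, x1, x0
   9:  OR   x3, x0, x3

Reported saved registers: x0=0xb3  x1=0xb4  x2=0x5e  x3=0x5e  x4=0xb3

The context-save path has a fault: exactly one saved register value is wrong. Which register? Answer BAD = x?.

after  0: x0=0x00 x1=0xf4 x2=0x5e x3=0x82 x4=0xb3  N=0 Z=1
after  1: x0=0x00 x1=0x00 x2=0x5e x3=0x82 x4=0xb3  N=0 Z=1
after  2: x0=0xb3 x1=0x00 x2=0x5e x3=0x82 x4=0xb3  N=1 Z=0
after  3: x0=0xb3 x1=0x00 x2=0x5e x3=0x5e x4=0xb3  N=0 Z=0
after  4: x0=0xb3 x1=0xbc x2=0x5e x3=0x5e x4=0xb3  N=1 Z=0
after  5: x0=0xb3 x1=0xbc x2=0x5e x3=0x5e x4=0xb3  N=0 Z=0
-- IRQ taken; context saved, return-PC = 6 --
mismatch: x1: reported 0xb4 vs actual 0xbc

BAD = x1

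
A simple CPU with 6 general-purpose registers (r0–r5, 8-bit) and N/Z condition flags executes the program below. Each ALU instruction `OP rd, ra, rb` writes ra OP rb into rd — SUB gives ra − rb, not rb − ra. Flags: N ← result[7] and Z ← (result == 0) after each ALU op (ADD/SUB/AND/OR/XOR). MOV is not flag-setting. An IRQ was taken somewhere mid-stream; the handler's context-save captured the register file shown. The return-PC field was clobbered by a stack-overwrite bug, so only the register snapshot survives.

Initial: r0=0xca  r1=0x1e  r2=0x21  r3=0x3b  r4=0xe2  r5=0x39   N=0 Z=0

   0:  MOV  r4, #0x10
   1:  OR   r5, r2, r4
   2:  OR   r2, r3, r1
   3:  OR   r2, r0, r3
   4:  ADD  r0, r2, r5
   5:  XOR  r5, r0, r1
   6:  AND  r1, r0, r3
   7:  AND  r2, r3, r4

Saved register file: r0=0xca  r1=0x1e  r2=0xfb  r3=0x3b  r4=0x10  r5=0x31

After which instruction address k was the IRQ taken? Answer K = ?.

K = 3

after  0: r0=0xca r1=0x1e r2=0x21 r3=0x3b r4=0x10 r5=0x39  N=0 Z=0
after  1: r0=0xca r1=0x1e r2=0x21 r3=0x3b r4=0x10 r5=0x31  N=0 Z=0
after  2: r0=0xca r1=0x1e r2=0x3f r3=0x3b r4=0x10 r5=0x31  N=0 Z=0
after  3: r0=0xca r1=0x1e r2=0xfb r3=0x3b r4=0x10 r5=0x31  N=1 Z=0
-- IRQ taken; context saved, return-PC = 4 --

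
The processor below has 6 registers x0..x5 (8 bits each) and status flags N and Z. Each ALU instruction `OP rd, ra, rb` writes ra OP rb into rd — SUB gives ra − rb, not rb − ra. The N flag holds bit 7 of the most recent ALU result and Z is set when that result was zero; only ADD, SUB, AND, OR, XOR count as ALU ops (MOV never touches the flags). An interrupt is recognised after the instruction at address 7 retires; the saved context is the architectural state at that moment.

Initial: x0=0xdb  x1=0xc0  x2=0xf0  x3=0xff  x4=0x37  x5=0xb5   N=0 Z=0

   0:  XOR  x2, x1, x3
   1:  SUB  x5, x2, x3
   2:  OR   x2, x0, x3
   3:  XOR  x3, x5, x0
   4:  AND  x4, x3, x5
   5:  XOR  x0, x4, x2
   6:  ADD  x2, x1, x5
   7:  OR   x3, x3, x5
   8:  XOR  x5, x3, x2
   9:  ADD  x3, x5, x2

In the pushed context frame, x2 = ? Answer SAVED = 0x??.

after  0: x0=0xdb x1=0xc0 x2=0x3f x3=0xff x4=0x37 x5=0xb5  N=0 Z=0
after  1: x0=0xdb x1=0xc0 x2=0x3f x3=0xff x4=0x37 x5=0x40  N=0 Z=0
after  2: x0=0xdb x1=0xc0 x2=0xff x3=0xff x4=0x37 x5=0x40  N=1 Z=0
after  3: x0=0xdb x1=0xc0 x2=0xff x3=0x9b x4=0x37 x5=0x40  N=1 Z=0
after  4: x0=0xdb x1=0xc0 x2=0xff x3=0x9b x4=0x00 x5=0x40  N=0 Z=1
after  5: x0=0xff x1=0xc0 x2=0xff x3=0x9b x4=0x00 x5=0x40  N=1 Z=0
after  6: x0=0xff x1=0xc0 x2=0x00 x3=0x9b x4=0x00 x5=0x40  N=0 Z=1
after  7: x0=0xff x1=0xc0 x2=0x00 x3=0xdb x4=0x00 x5=0x40  N=1 Z=0
-- IRQ taken; context saved, return-PC = 8 --

SAVED = 0x00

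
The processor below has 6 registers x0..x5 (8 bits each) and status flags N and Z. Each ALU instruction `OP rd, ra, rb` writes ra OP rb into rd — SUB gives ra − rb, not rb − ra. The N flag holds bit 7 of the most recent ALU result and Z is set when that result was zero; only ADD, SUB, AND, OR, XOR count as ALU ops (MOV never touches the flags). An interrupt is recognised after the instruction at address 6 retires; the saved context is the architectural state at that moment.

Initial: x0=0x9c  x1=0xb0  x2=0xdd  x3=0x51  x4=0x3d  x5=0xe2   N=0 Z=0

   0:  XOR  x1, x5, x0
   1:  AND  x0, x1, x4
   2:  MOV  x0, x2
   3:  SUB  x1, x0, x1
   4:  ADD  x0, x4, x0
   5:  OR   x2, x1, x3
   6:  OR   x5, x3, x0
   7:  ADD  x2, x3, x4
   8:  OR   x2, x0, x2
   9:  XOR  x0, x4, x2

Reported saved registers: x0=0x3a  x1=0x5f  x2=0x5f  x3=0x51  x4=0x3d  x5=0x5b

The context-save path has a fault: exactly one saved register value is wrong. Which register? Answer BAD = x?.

BAD = x0

after  0: x0=0x9c x1=0x7e x2=0xdd x3=0x51 x4=0x3d x5=0xe2  N=0 Z=0
after  1: x0=0x3c x1=0x7e x2=0xdd x3=0x51 x4=0x3d x5=0xe2  N=0 Z=0
after  2: x0=0xdd x1=0x7e x2=0xdd x3=0x51 x4=0x3d x5=0xe2  N=0 Z=0
after  3: x0=0xdd x1=0x5f x2=0xdd x3=0x51 x4=0x3d x5=0xe2  N=0 Z=0
after  4: x0=0x1a x1=0x5f x2=0xdd x3=0x51 x4=0x3d x5=0xe2  N=0 Z=0
after  5: x0=0x1a x1=0x5f x2=0x5f x3=0x51 x4=0x3d x5=0xe2  N=0 Z=0
after  6: x0=0x1a x1=0x5f x2=0x5f x3=0x51 x4=0x3d x5=0x5b  N=0 Z=0
-- IRQ taken; context saved, return-PC = 7 --
mismatch: x0: reported 0x3a vs actual 0x1a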